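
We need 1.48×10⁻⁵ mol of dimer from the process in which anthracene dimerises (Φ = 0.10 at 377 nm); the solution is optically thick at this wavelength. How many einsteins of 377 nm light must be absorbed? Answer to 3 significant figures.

1.48×10⁻⁴ einstein

Photons that must be absorbed: 1.48×10⁻⁵ / 0.10 = 1.480×10⁻⁴ mol.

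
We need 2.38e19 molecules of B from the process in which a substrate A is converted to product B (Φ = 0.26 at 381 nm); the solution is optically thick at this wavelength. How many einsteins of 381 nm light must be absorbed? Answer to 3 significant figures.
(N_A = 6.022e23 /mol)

Product: 2.38e19 / 6.022e23 = 3.952e-5 mol.
Photons that must be absorbed: 3.952e-5 / 0.26 = 1.520e-4 mol.

1.52e-4 einstein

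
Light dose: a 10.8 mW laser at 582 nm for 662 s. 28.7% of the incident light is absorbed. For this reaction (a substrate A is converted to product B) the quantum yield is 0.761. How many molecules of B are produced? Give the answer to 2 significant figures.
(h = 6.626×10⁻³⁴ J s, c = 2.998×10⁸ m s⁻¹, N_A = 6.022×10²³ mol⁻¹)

Photon energy at 582 nm: hc/λ = (6.626×10⁻³⁴)(2.998×10⁸)/(582×10⁻⁹) = 3.413×10⁻¹⁹ J.
Energy delivered: (10.8 mW)(662 s) = 7.150 J.
Photons incident: 7.150 / 3.413×10⁻¹⁹ = 2.095×10¹⁹, i.e. 2.095×10¹⁹/6.022×10²³ = 3.479×10⁻⁵ mol.
Photons absorbed: 0.287 × 3.479×10⁻⁵ = 9.985×10⁻⁶ mol.
Product: Φ × n_abs = 0.761 × 9.985×10⁻⁶ = 7.599×10⁻⁶ mol.
As a count: 7.599×10⁻⁶ × 6.022×10²³ = 4.6×10¹⁸.

4.6×10¹⁸ molecules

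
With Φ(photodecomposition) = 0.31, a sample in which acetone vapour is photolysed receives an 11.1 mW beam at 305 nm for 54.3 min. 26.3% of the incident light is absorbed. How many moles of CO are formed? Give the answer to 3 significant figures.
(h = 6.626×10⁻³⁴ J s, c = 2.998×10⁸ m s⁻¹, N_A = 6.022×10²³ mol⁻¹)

7.52×10⁻⁶ mol

Photon energy at 305 nm: hc/λ = (6.626×10⁻³⁴)(2.998×10⁸)/(305×10⁻⁹) = 6.513×10⁻¹⁹ J.
Energy delivered: (11.1 mW)(3258 s) = 36.16 J.
Photons incident: 36.16 / 6.513×10⁻¹⁹ = 5.552×10¹⁹, i.e. 5.552×10¹⁹/6.022×10²³ = 9.220×10⁻⁵ mol.
Photons absorbed: 0.263 × 9.220×10⁻⁵ = 2.425×10⁻⁵ mol.
Product: Φ × n_abs = 0.31 × 2.425×10⁻⁵ = 7.518×10⁻⁶ mol.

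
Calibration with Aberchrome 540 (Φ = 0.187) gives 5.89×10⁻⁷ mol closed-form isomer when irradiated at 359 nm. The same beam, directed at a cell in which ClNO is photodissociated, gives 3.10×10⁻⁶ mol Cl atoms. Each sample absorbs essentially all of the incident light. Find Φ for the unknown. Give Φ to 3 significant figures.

Φ = 0.984

Photons absorbed by the actinometer: 5.89×10⁻⁷ / 0.187 = 3.150×10⁻⁶ mol.
Φ(unknown) = 3.10×10⁻⁶ / 3.150×10⁻⁶ = 0.984.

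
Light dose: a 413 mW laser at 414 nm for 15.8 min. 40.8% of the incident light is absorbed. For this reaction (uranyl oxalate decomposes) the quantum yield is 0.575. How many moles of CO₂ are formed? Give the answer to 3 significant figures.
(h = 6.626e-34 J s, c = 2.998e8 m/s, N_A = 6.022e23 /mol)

Photon energy at 414 nm: hc/λ = (6.626e-34)(2.998e8)/(414e-9) = 4.798e-19 J.
Energy delivered: (413 mW)(948 s) = 391.5 J.
Photons incident: 391.5 / 4.798e-19 = 8.160e20, i.e. 8.160e20/6.022e23 = 0.001355 mol.
Photons absorbed: 0.408 × 0.001355 = 5.528e-4 mol.
Product: Φ × n_abs = 0.575 × 5.528e-4 = 3.179e-4 mol.

3.18e-4 mol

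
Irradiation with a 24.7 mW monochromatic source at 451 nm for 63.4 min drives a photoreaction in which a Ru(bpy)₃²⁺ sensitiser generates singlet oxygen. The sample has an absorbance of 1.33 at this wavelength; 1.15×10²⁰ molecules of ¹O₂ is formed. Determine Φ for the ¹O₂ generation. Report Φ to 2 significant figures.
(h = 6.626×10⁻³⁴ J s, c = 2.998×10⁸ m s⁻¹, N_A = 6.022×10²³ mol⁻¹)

Φ = 0.57

Product: 1.15×10²⁰ / 6.022×10²³ = 1.910×10⁻⁴ mol.
Photon energy at 451 nm: hc/λ = (6.626×10⁻³⁴)(2.998×10⁸)/(451×10⁻⁹) = 4.405×10⁻¹⁹ J.
Energy delivered: (24.7 mW)(3804 s) = 93.96 J.
Photons incident: 93.96 / 4.405×10⁻¹⁹ = 2.133×10²⁰, i.e. 2.133×10²⁰/6.022×10²³ = 3.542×10⁻⁴ mol.
Fraction absorbed: 1 − 10^(−1.33) = 0.9532.
Photons absorbed: 0.9532 × 3.542×10⁻⁴ = 3.376×10⁻⁴ mol.
Φ = 1.910×10⁻⁴ mol / 3.376×10⁻⁴ mol photons = 0.57.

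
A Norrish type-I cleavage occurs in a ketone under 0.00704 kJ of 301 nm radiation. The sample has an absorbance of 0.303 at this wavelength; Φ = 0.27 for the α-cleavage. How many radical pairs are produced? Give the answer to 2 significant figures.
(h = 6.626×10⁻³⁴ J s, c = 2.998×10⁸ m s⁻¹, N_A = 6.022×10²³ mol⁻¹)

Photon energy at 301 nm: hc/λ = (6.626×10⁻³⁴)(2.998×10⁸)/(301×10⁻⁹) = 6.600×10⁻¹⁹ J.
Incident energy: 0.00704 kJ = 7.04 J.
Photons incident: 7.04 / 6.600×10⁻¹⁹ = 1.067×10¹⁹, i.e. 1.067×10¹⁹/6.022×10²³ = 1.772×10⁻⁵ mol.
Fraction absorbed: 1 − 10^(−0.303) = 0.5023.
Photons absorbed: 0.5023 × 1.772×10⁻⁵ = 8.901×10⁻⁶ mol.
Product: Φ × n_abs = 0.27 × 8.901×10⁻⁶ = 2.403×10⁻⁶ mol.
As a count: 2.403×10⁻⁶ × 6.022×10²³ = 1.4×10¹⁸.

1.4×10¹⁸ radical pairs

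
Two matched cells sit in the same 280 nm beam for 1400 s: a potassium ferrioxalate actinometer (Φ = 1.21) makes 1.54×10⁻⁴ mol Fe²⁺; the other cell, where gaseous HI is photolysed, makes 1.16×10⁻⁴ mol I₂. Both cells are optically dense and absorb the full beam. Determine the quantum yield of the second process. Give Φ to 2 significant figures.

Φ = 0.91

Photons absorbed by the actinometer: 1.54×10⁻⁴ / 1.21 = 1.273×10⁻⁴ mol.
Φ(unknown) = 1.16×10⁻⁴ / 1.273×10⁻⁴ = 0.91.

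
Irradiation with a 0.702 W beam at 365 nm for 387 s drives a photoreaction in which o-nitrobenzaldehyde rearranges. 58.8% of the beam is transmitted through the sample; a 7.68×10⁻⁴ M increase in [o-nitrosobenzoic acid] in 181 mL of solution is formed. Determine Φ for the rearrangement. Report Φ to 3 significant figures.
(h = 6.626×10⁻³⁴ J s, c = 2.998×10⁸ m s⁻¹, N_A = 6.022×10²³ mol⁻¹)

Φ = 0.407

Product: (7.68×10⁻⁴ M)(0.181 L) = 1.390×10⁻⁴ mol.
Photon energy at 365 nm: hc/λ = (6.626×10⁻³⁴)(2.998×10⁸)/(365×10⁻⁹) = 5.442×10⁻¹⁹ J.
Energy delivered: (0.702 W)(387 s) = 271.7 J.
Photons incident: 271.7 / 5.442×10⁻¹⁹ = 4.993×10²⁰, i.e. 4.993×10²⁰/6.022×10²³ = 8.291×10⁻⁴ mol.
Fraction absorbed: 1 − 58.8/100 = 0.4120.
Photons absorbed: 0.4120 × 8.291×10⁻⁴ = 3.416×10⁻⁴ mol.
Φ = 1.390×10⁻⁴ mol / 3.416×10⁻⁴ mol photons = 0.407.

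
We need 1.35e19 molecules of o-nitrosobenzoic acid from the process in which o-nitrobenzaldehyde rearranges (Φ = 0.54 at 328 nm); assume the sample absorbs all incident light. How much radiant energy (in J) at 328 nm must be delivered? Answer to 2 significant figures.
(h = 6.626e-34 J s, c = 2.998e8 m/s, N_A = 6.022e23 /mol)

Product: 1.35e19 / 6.022e23 = 2.242e-5 mol.
Photons that must be absorbed: 2.242e-5 / 0.54 = 4.152e-5 mol.
Photon energy: hc/λ = 6.056e-19 J; per mole, 3.647e5 J mol⁻¹.
Energy required: 4.152e-5 × 3.647e5 = 15 J.

15 J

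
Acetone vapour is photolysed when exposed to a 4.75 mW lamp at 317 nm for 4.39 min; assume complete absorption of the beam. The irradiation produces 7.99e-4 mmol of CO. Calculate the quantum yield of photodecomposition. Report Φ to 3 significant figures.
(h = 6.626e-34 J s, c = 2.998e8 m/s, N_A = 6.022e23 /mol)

Product: 7.99e-4 mmol = 7.99e-7 mol.
Photon energy at 317 nm: hc/λ = (6.626e-34)(2.998e8)/(317e-9) = 6.266e-19 J.
Energy delivered: (4.75 mW)(263.4 s) = 1.251 J.
Photons incident: 1.251 / 6.266e-19 = 1.996e18, i.e. 1.996e18/6.022e23 = 3.315e-6 mol.
Φ = 7.99e-7 mol / 3.315e-6 mol photons = 0.241.

Φ = 0.241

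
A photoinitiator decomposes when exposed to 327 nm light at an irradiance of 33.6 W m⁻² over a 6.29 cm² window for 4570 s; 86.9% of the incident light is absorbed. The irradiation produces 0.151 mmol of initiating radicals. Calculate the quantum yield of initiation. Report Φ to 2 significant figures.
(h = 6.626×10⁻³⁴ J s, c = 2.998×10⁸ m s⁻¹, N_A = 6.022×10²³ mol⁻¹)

Φ = 0.66

Product: 0.151 mmol = 1.51×10⁻⁴ mol.
Photon energy at 327 nm: hc/λ = (6.626×10⁻³⁴)(2.998×10⁸)/(327×10⁻⁹) = 6.075×10⁻¹⁹ J.
Energy delivered: (33.6 W m⁻²)(6.29×10⁻⁴ m²)(4570 s) = 96.58 J.
Photons incident: 96.58 / 6.075×10⁻¹⁹ = 1.590×10²⁰, i.e. 1.590×10²⁰/6.022×10²³ = 2.640×10⁻⁴ mol.
Photons absorbed: 0.869 × 2.640×10⁻⁴ = 2.294×10⁻⁴ mol.
Φ = 1.51×10⁻⁴ mol / 2.294×10⁻⁴ mol photons = 0.66.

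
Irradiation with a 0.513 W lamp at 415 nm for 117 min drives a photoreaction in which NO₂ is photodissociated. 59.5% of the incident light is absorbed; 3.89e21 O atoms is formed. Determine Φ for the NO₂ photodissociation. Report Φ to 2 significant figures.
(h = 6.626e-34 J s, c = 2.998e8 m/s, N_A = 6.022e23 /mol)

Φ = 0.87

Product: 3.89e21 / 6.022e23 = 0.006460 mol.
Photon energy at 415 nm: hc/λ = (6.626e-34)(2.998e8)/(415e-9) = 4.787e-19 J.
Energy delivered: (0.513 W)(7020 s) = 3601 J.
Photons incident: 3601 / 4.787e-19 = 7.522e21, i.e. 7.522e21/6.022e23 = 0.01249 mol.
Photons absorbed: 0.595 × 0.01249 = 0.007432 mol.
Φ = 0.006460 mol / 0.007432 mol photons = 0.87.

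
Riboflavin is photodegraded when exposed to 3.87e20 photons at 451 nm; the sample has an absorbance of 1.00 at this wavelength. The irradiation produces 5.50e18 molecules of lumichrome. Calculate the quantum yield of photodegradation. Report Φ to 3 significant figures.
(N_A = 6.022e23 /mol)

Φ = 0.0158

Product: 5.50e18 / 6.022e23 = 9.133e-6 mol.
Moles of photons: 3.87e20 / 6.022e23 = 6.426e-4 mol.
Fraction absorbed: 1 − 10^(−1.00) = 0.9000.
Photons absorbed: 0.9000 × 6.426e-4 = 5.783e-4 mol.
Φ = 9.133e-6 mol / 5.783e-4 mol photons = 0.0158.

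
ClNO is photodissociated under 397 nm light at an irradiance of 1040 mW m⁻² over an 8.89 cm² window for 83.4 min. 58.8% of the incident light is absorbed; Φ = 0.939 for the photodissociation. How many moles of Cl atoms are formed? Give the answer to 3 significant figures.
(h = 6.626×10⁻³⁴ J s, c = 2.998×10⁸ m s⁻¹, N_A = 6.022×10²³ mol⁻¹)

Photon energy at 397 nm: hc/λ = (6.626×10⁻³⁴)(2.998×10⁸)/(397×10⁻⁹) = 5.004×10⁻¹⁹ J.
Energy delivered: (1040 mW m⁻²)(8.89×10⁻⁴ m²)(5004 s) = 4.626 J.
Photons incident: 4.626 / 5.004×10⁻¹⁹ = 9.245×10¹⁸, i.e. 9.245×10¹⁸/6.022×10²³ = 1.535×10⁻⁵ mol.
Photons absorbed: 0.588 × 1.535×10⁻⁵ = 9.026×10⁻⁶ mol.
Product: Φ × n_abs = 0.939 × 9.026×10⁻⁶ = 8.475×10⁻⁶ mol.

8.48×10⁻⁶ mol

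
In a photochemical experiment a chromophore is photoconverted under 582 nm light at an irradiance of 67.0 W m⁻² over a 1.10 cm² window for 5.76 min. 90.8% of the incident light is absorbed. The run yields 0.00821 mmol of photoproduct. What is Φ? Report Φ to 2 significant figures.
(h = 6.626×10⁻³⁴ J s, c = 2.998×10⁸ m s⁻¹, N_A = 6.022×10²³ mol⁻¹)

Φ = 0.73

Product: 0.00821 mmol = 8.21×10⁻⁶ mol.
Photon energy at 582 nm: hc/λ = (6.626×10⁻³⁴)(2.998×10⁸)/(582×10⁻⁹) = 3.413×10⁻¹⁹ J.
Energy delivered: (67.0 W m⁻²)(1.10×10⁻⁴ m²)(345.6 s) = 2.547 J.
Photons incident: 2.547 / 3.413×10⁻¹⁹ = 7.463×10¹⁸, i.e. 7.463×10¹⁸/6.022×10²³ = 1.239×10⁻⁵ mol.
Photons absorbed: 0.908 × 1.239×10⁻⁵ = 1.125×10⁻⁵ mol.
Φ = 8.21×10⁻⁶ mol / 1.125×10⁻⁵ mol photons = 0.73.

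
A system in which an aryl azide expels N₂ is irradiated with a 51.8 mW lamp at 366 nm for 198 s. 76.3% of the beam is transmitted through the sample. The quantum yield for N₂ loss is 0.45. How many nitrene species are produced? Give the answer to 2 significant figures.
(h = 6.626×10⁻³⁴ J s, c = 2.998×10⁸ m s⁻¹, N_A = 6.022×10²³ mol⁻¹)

Photon energy at 366 nm: hc/λ = (6.626×10⁻³⁴)(2.998×10⁸)/(366×10⁻⁹) = 5.428×10⁻¹⁹ J.
Energy delivered: (51.8 mW)(198 s) = 10.26 J.
Photons incident: 10.26 / 5.428×10⁻¹⁹ = 1.890×10¹⁹, i.e. 1.890×10¹⁹/6.022×10²³ = 3.138×10⁻⁵ mol.
Fraction absorbed: 1 − 76.3/100 = 0.2370.
Photons absorbed: 0.2370 × 3.138×10⁻⁵ = 7.437×10⁻⁶ mol.
Product: Φ × n_abs = 0.45 × 7.437×10⁻⁶ = 3.347×10⁻⁶ mol.
As a count: 3.347×10⁻⁶ × 6.022×10²³ = 2.0×10¹⁸.

2.0×10¹⁸ species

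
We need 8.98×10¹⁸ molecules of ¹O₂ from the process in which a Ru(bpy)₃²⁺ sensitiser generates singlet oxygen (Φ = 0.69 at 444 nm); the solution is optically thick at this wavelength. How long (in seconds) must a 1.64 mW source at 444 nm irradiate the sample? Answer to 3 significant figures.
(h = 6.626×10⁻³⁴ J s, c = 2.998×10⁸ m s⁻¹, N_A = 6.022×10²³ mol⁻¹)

t ≈ 3550 s

Product: 8.98×10¹⁸ / 6.022×10²³ = 1.491×10⁻⁵ mol.
Photons that must be absorbed: 1.491×10⁻⁵ / 0.69 = 2.161×10⁻⁵ mol.
Photon energy: hc/λ = 4.474×10⁻¹⁹ J; per mole, 2.694×10⁵ J mol⁻¹.
Energy required: 2.161×10⁻⁵ × 2.694×10⁵ = 5.822 J.
Time: 5.822 J / 0.00164 W = 3550 s.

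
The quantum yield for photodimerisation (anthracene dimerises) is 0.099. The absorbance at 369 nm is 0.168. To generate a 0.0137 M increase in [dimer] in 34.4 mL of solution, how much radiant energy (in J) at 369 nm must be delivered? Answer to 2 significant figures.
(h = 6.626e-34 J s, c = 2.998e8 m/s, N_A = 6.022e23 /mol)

4800 J

Product: (0.0137 M)(0.0344 L) = 4.713e-4 mol.
Photons that must be absorbed: 4.713e-4 / 0.099 = 0.004761 mol.
Fraction absorbed: 1 − 10^(−0.168) = 0.3208.
Incident photons needed: 0.004761 / 0.3208 = 0.01484 mol.
Photon energy: hc/λ = 5.383e-19 J; per mole, 3.242e5 J mol⁻¹.
Energy required: 0.01484 × 3.242e5 = 4800 J.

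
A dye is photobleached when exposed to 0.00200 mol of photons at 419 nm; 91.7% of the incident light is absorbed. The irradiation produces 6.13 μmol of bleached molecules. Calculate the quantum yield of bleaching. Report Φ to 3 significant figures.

Product: 6.13 μmol = 6.13×10⁻⁶ mol.
Photons absorbed: 0.917 × 0.00200 = 0.001834 mol.
Φ = 6.13×10⁻⁶ mol / 0.001834 mol photons = 0.00334.

Φ = 0.00334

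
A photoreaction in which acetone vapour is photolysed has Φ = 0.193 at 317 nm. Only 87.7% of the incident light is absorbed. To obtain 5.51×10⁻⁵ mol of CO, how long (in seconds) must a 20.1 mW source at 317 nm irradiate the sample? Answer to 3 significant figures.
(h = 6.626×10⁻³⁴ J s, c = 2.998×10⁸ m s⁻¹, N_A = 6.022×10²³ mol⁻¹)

t ≈ 6110 s

Photons that must be absorbed: 5.51×10⁻⁵ / 0.193 = 2.855×10⁻⁴ mol.
Incident photons needed: 2.855×10⁻⁴ / 0.877 = 3.255×10⁻⁴ mol.
Photon energy: hc/λ = 6.266×10⁻¹⁹ J; per mole, 3.773×10⁵ J mol⁻¹.
Energy required: 3.255×10⁻⁴ × 3.773×10⁵ = 122.8 J.
Time: 122.8 J / 0.0201 W = 6110 s.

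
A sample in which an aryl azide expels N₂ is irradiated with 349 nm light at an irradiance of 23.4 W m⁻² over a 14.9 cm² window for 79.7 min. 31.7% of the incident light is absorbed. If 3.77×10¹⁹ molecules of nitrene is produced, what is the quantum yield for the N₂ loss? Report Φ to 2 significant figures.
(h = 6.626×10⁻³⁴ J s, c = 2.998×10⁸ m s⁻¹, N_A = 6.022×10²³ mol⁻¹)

Φ = 0.41

Product: 3.77×10¹⁹ / 6.022×10²³ = 6.260×10⁻⁵ mol.
Photon energy at 349 nm: hc/λ = (6.626×10⁻³⁴)(2.998×10⁸)/(349×10⁻⁹) = 5.692×10⁻¹⁹ J.
Energy delivered: (23.4 W m⁻²)(14.9×10⁻⁴ m²)(4782 s) = 166.7 J.
Photons incident: 166.7 / 5.692×10⁻¹⁹ = 2.929×10²⁰, i.e. 2.929×10²⁰/6.022×10²³ = 4.864×10⁻⁴ mol.
Photons absorbed: 0.317 × 4.864×10⁻⁴ = 1.542×10⁻⁴ mol.
Φ = 6.260×10⁻⁵ mol / 1.542×10⁻⁴ mol photons = 0.41.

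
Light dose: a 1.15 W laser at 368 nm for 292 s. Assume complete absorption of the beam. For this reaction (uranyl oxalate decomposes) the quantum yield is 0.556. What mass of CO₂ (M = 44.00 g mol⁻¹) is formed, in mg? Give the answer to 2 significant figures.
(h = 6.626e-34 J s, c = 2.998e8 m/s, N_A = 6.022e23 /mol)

Photon energy at 368 nm: hc/λ = (6.626e-34)(2.998e8)/(368e-9) = 5.398e-19 J.
Energy delivered: (1.15 W)(292 s) = 335.8 J.
Photons incident: 335.8 / 5.398e-19 = 6.221e20, i.e. 6.221e20/6.022e23 = 0.001033 mol.
Product: Φ × n_abs = 0.556 × 0.001033 = 5.743e-4 mol.
Mass: 5.743e-4 × 44.00 = 0.02527 g = 25 mg.

25 mg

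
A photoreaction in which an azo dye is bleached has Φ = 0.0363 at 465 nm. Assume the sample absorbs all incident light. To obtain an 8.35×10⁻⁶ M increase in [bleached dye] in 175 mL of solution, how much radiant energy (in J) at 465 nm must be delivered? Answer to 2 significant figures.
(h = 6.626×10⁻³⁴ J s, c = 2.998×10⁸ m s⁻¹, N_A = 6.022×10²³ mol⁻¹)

Product: (8.35×10⁻⁶ M)(0.175 L) = 1.461×10⁻⁶ mol.
Photons that must be absorbed: 1.461×10⁻⁶ / 0.0363 = 4.025×10⁻⁵ mol.
Photon energy: hc/λ = 4.272×10⁻¹⁹ J; per mole, 2.573×10⁵ J mol⁻¹.
Energy required: 4.025×10⁻⁵ × 2.573×10⁵ = 10 J.

10 J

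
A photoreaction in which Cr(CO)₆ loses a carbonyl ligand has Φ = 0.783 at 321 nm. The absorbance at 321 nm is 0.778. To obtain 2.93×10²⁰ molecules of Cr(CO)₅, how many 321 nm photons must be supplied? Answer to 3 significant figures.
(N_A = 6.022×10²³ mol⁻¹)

4.49×10²⁰ photons

Product: 2.93×10²⁰ / 6.022×10²³ = 4.865×10⁻⁴ mol.
Photons that must be absorbed: 4.865×10⁻⁴ / 0.783 = 6.213×10⁻⁴ mol.
Fraction absorbed: 1 − 10^(−0.778) = 0.8333.
Incident photons needed: 6.213×10⁻⁴ / 0.8333 = 7.456×10⁻⁴ mol.
Photon count: 7.456×10⁻⁴ × 6.022×10²³ = 4.49×10²⁰.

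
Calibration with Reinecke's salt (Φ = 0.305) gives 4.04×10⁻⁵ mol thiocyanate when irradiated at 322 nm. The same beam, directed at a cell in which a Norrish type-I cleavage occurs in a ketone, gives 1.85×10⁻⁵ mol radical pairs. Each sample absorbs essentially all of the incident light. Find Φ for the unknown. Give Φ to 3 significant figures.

Photons absorbed by the actinometer: 4.04×10⁻⁵ / 0.305 = 1.325×10⁻⁴ mol.
Φ(unknown) = 1.85×10⁻⁵ / 1.325×10⁻⁴ = 0.140.

Φ = 0.140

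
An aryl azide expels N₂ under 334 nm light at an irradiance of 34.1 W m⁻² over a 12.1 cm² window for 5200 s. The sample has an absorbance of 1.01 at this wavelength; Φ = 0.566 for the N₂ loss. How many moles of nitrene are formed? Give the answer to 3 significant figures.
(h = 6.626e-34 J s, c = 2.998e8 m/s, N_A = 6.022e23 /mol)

3.06e-4 mol

Photon energy at 334 nm: hc/λ = (6.626e-34)(2.998e8)/(334e-9) = 5.948e-19 J.
Energy delivered: (34.1 W m⁻²)(12.1e-4 m²)(5200 s) = 214.6 J.
Photons incident: 214.6 / 5.948e-19 = 3.608e20, i.e. 3.608e20/6.022e23 = 5.991e-4 mol.
Fraction absorbed: 1 − 10^(−1.01) = 0.9023.
Photons absorbed: 0.9023 × 5.991e-4 = 5.406e-4 mol.
Product: Φ × n_abs = 0.566 × 5.406e-4 = 3.060e-4 mol.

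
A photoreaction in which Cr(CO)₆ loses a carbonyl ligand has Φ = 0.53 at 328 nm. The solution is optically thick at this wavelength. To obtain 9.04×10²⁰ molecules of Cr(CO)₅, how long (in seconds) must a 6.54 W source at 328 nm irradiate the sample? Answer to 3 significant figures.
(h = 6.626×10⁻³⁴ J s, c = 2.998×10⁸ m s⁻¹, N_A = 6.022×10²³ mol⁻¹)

t ≈ 158 s

Product: 9.04×10²⁰ / 6.022×10²³ = 0.001501 mol.
Photons that must be absorbed: 0.001501 / 0.53 = 0.002832 mol.
Photon energy: hc/λ = 6.056×10⁻¹⁹ J; per mole, 3.647×10⁵ J mol⁻¹.
Energy required: 0.002832 × 3.647×10⁵ = 1033 J.
Time: 1033 J / 6.54 W = 158 s.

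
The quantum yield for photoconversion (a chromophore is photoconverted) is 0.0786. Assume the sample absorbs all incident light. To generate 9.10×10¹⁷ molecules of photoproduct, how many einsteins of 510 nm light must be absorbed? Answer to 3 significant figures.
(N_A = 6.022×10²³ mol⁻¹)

1.92×10⁻⁵ einstein

Product: 9.10×10¹⁷ / 6.022×10²³ = 1.511×10⁻⁶ mol.
Photons that must be absorbed: 1.511×10⁻⁶ / 0.0786 = 1.922×10⁻⁵ mol.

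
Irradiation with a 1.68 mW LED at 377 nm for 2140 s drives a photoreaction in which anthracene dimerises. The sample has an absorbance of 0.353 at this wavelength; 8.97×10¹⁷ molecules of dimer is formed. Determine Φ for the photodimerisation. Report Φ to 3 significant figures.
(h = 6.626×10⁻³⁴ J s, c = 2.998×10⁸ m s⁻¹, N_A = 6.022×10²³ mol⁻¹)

Φ = 0.236

Product: 8.97×10¹⁷ / 6.022×10²³ = 1.490×10⁻⁶ mol.
Photon energy at 377 nm: hc/λ = (6.626×10⁻³⁴)(2.998×10⁸)/(377×10⁻⁹) = 5.269×10⁻¹⁹ J.
Energy delivered: (1.68 mW)(2140 s) = 3.595 J.
Photons incident: 3.595 / 5.269×10⁻¹⁹ = 6.823×10¹⁸, i.e. 6.823×10¹⁸/6.022×10²³ = 1.133×10⁻⁵ mol.
Fraction absorbed: 1 − 10^(−0.353) = 0.5564.
Photons absorbed: 0.5564 × 1.133×10⁻⁵ = 6.304×10⁻⁶ mol.
Φ = 1.490×10⁻⁶ mol / 6.304×10⁻⁶ mol photons = 0.236.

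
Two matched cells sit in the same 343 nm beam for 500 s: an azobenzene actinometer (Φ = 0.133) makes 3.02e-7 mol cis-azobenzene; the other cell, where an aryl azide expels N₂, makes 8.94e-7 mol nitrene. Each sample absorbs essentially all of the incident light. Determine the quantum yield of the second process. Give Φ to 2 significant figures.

Φ = 0.39

Photons absorbed by the actinometer: 3.02e-7 / 0.133 = 2.271e-6 mol.
Φ(unknown) = 8.94e-7 / 2.271e-6 = 0.39.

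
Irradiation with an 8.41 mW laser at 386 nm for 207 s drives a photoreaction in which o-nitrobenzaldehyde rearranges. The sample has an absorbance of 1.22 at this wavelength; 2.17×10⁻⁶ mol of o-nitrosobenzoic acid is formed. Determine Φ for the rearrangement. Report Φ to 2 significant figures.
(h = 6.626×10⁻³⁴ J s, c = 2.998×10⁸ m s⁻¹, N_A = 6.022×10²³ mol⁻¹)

Photon energy at 386 nm: hc/λ = (6.626×10⁻³⁴)(2.998×10⁸)/(386×10⁻⁹) = 5.146×10⁻¹⁹ J.
Energy delivered: (8.41 mW)(207 s) = 1.741 J.
Photons incident: 1.741 / 5.146×10⁻¹⁹ = 3.383×10¹⁸, i.e. 3.383×10¹⁸/6.022×10²³ = 5.618×10⁻⁶ mol.
Fraction absorbed: 1 − 10^(−1.22) = 0.9397.
Photons absorbed: 0.9397 × 5.618×10⁻⁶ = 5.279×10⁻⁶ mol.
Φ = 2.17×10⁻⁶ mol / 5.279×10⁻⁶ mol photons = 0.41.

Φ = 0.41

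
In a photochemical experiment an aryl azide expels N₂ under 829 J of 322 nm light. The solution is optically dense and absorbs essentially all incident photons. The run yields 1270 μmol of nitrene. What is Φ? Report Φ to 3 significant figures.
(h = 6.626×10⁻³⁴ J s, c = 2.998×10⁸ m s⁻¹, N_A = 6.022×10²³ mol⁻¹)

Φ = 0.569

Product: 1270 μmol = 0.00127 mol.
Photon energy at 322 nm: hc/λ = (6.626×10⁻³⁴)(2.998×10⁸)/(322×10⁻⁹) = 6.169×10⁻¹⁹ J.
Photons incident: 829 / 6.169×10⁻¹⁹ = 1.344×10²¹, i.e. 1.344×10²¹/6.022×10²³ = 0.002232 mol.
Φ = 0.00127 mol / 0.002232 mol photons = 0.569.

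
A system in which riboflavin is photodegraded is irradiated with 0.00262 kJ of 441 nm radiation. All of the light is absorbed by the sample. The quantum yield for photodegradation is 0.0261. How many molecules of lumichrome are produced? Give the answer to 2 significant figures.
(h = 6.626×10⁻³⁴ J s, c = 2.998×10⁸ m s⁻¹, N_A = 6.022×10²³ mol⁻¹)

Photon energy at 441 nm: hc/λ = (6.626×10⁻³⁴)(2.998×10⁸)/(441×10⁻⁹) = 4.504×10⁻¹⁹ J.
Incident energy: 0.00262 kJ = 2.62 J.
Photons incident: 2.62 / 4.504×10⁻¹⁹ = 5.817×10¹⁸, i.e. 5.817×10¹⁸/6.022×10²³ = 9.660×10⁻⁶ mol.
Product: Φ × n_abs = 0.0261 × 9.660×10⁻⁶ = 2.521×10⁻⁷ mol.
As a count: 2.521×10⁻⁷ × 6.022×10²³ = 1.5×10¹⁷.

1.5×10¹⁷ molecules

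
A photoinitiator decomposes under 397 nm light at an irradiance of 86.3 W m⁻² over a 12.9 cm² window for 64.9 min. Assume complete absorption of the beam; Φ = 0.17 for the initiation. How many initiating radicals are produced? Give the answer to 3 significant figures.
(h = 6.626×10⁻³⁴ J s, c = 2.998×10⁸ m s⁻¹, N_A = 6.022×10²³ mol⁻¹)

Photon energy at 397 nm: hc/λ = (6.626×10⁻³⁴)(2.998×10⁸)/(397×10⁻⁹) = 5.004×10⁻¹⁹ J.
Energy delivered: (86.3 W m⁻²)(12.9×10⁻⁴ m²)(3894 s) = 433.5 J.
Photons incident: 433.5 / 5.004×10⁻¹⁹ = 8.663×10²⁰, i.e. 8.663×10²⁰/6.022×10²³ = 0.001439 mol.
Product: Φ × n_abs = 0.17 × 0.001439 = 2.446×10⁻⁴ mol.
As a count: 2.446×10⁻⁴ × 6.022×10²³ = 1.47×10²⁰.

1.47×10²⁰ initiating radicals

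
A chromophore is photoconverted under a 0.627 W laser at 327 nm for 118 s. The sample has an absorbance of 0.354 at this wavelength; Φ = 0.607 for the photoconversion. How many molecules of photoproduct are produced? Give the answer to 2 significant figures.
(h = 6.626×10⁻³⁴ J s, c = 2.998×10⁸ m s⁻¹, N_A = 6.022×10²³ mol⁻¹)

Photon energy at 327 nm: hc/λ = (6.626×10⁻³⁴)(2.998×10⁸)/(327×10⁻⁹) = 6.075×10⁻¹⁹ J.
Energy delivered: (0.627 W)(118 s) = 73.99 J.
Photons incident: 73.99 / 6.075×10⁻¹⁹ = 1.218×10²⁰, i.e. 1.218×10²⁰/6.022×10²³ = 2.023×10⁻⁴ mol.
Fraction absorbed: 1 − 10^(−0.354) = 0.5574.
Photons absorbed: 0.5574 × 2.023×10⁻⁴ = 1.128×10⁻⁴ mol.
Product: Φ × n_abs = 0.607 × 1.128×10⁻⁴ = 6.847×10⁻⁵ mol.
As a count: 6.847×10⁻⁵ × 6.022×10²³ = 4.1×10¹⁹.

4.1×10¹⁹ molecules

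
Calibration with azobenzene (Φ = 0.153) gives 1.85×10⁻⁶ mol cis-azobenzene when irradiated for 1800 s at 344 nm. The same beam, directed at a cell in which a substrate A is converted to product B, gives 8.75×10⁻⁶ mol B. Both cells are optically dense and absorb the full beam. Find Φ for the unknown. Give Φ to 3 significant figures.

Photons absorbed by the actinometer: 1.85×10⁻⁶ / 0.153 = 1.209×10⁻⁵ mol.
Φ(unknown) = 8.75×10⁻⁶ / 1.209×10⁻⁵ = 0.724.

Φ = 0.724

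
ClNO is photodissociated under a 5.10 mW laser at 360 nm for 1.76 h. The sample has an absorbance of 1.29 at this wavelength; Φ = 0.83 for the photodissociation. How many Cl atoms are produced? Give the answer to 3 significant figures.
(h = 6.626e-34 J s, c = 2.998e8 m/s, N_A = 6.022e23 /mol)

4.61e19 atoms

Photon energy at 360 nm: hc/λ = (6.626e-34)(2.998e8)/(360e-9) = 5.518e-19 J.
Energy delivered: (5.10 mW)(6336 s) = 32.31 J.
Photons incident: 32.31 / 5.518e-19 = 5.855e19, i.e. 5.855e19/6.022e23 = 9.723e-5 mol.
Fraction absorbed: 1 − 10^(−1.29) = 0.9487.
Photons absorbed: 0.9487 × 9.723e-5 = 9.224e-5 mol.
Product: Φ × n_abs = 0.83 × 9.224e-5 = 7.656e-5 mol.
As a count: 7.656e-5 × 6.022e23 = 4.61e19.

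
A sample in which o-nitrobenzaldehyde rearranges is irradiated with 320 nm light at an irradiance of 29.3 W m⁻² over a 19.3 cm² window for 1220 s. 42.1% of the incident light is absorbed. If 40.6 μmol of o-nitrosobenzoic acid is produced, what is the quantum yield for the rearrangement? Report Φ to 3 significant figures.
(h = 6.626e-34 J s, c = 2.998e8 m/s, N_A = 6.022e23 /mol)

Product: 40.6 μmol = 4.06e-5 mol.
Photon energy at 320 nm: hc/λ = (6.626e-34)(2.998e8)/(320e-9) = 6.208e-19 J.
Energy delivered: (29.3 W m⁻²)(19.3e-4 m²)(1220 s) = 68.99 J.
Photons incident: 68.99 / 6.208e-19 = 1.111e20, i.e. 1.111e20/6.022e23 = 1.845e-4 mol.
Photons absorbed: 0.421 × 1.845e-4 = 7.767e-5 mol.
Φ = 4.06e-5 mol / 7.767e-5 mol photons = 0.523.

Φ = 0.523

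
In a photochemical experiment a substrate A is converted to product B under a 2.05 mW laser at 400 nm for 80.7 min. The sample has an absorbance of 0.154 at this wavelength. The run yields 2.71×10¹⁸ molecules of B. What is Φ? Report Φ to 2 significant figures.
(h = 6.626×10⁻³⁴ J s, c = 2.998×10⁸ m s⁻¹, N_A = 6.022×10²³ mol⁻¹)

Product: 2.71×10¹⁸ / 6.022×10²³ = 4.500×10⁻⁶ mol.
Photon energy at 400 nm: hc/λ = (6.626×10⁻³⁴)(2.998×10⁸)/(400×10⁻⁹) = 4.966×10⁻¹⁹ J.
Energy delivered: (2.05 mW)(4842 s) = 9.926 J.
Photons incident: 9.926 / 4.966×10⁻¹⁹ = 1.999×10¹⁹, i.e. 1.999×10¹⁹/6.022×10²³ = 3.319×10⁻⁵ mol.
Fraction absorbed: 1 − 10^(−0.154) = 0.2985.
Photons absorbed: 0.2985 × 3.319×10⁻⁵ = 9.907×10⁻⁶ mol.
Φ = 4.500×10⁻⁶ mol / 9.907×10⁻⁶ mol photons = 0.45.

Φ = 0.45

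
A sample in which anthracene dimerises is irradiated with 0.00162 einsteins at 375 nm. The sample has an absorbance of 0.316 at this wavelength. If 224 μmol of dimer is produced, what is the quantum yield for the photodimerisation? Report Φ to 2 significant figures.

Product: 224 μmol = 2.24×10⁻⁴ mol.
Fraction absorbed: 1 − 10^(−0.316) = 0.5169.
Photons absorbed: 0.5169 × 0.00162 = 8.374×10⁻⁴ mol.
Φ = 2.24×10⁻⁴ mol / 8.374×10⁻⁴ mol photons = 0.27.

Φ = 0.27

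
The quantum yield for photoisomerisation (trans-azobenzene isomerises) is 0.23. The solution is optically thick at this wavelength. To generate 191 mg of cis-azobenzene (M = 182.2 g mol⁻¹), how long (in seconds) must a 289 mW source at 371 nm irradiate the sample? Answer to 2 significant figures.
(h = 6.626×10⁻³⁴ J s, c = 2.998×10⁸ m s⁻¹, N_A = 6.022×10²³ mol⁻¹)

Product: 191 mg / 182.2 g mol⁻¹ = 0.001048 mol.
Photons that must be absorbed: 0.001048 / 0.23 = 0.004557 mol.
Photon energy: hc/λ = 5.354×10⁻¹⁹ J; per mole, 3.224×10⁵ J mol⁻¹.
Energy required: 0.004557 × 3.224×10⁵ = 1469 J.
Time: 1469 J / 0.289 W = 5100 s.

t ≈ 5100 s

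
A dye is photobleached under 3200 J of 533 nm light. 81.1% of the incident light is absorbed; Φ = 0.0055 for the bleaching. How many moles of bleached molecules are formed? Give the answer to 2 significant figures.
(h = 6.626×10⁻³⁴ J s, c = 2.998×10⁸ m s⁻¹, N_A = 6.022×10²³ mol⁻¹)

Photon energy at 533 nm: hc/λ = (6.626×10⁻³⁴)(2.998×10⁸)/(533×10⁻⁹) = 3.727×10⁻¹⁹ J.
Photons incident: 3200 / 3.727×10⁻¹⁹ = 8.586×10²¹, i.e. 8.586×10²¹/6.022×10²³ = 0.01426 mol.
Photons absorbed: 0.811 × 0.01426 = 0.01156 mol.
Product: Φ × n_abs = 0.0055 × 0.01156 = 6.358×10⁻⁵ mol.

6.4×10⁻⁵ mol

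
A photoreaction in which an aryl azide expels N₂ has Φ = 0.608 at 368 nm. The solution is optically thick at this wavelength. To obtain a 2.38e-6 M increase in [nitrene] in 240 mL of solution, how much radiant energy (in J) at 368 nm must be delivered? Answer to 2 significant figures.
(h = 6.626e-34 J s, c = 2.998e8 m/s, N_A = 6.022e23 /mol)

0.31 J

Product: (2.38e-6 M)(0.24 L) = 5.712e-7 mol.
Photons that must be absorbed: 5.712e-7 / 0.608 = 9.395e-7 mol.
Photon energy: hc/λ = 5.398e-19 J; per mole, 3.251e5 J mol⁻¹.
Energy required: 9.395e-7 × 3.251e5 = 0.31 J.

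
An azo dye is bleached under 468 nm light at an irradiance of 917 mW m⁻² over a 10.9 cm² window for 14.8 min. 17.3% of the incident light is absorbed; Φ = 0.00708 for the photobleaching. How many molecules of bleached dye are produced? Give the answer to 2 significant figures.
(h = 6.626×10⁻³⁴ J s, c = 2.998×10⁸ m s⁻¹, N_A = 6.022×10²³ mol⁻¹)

Photon energy at 468 nm: hc/λ = (6.626×10⁻³⁴)(2.998×10⁸)/(468×10⁻⁹) = 4.245×10⁻¹⁹ J.
Energy delivered: (917 mW m⁻²)(10.9×10⁻⁴ m²)(888 s) = 0.8876 J.
Photons incident: 0.8876 / 4.245×10⁻¹⁹ = 2.091×10¹⁸, i.e. 2.091×10¹⁸/6.022×10²³ = 3.472×10⁻⁶ mol.
Photons absorbed: 0.173 × 3.472×10⁻⁶ = 6.007×10⁻⁷ mol.
Product: Φ × n_abs = 0.00708 × 6.007×10⁻⁷ = 4.253×10⁻⁹ mol.
As a count: 4.253×10⁻⁹ × 6.022×10²³ = 2.6×10¹⁵.

2.6×10¹⁵ molecules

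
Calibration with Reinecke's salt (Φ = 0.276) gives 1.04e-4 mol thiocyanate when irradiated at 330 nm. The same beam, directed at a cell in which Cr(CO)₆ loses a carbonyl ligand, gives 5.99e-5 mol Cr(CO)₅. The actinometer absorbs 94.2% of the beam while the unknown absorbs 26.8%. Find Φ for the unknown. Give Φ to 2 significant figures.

Photons absorbed by the actinometer: 1.04e-4 / 0.276 = 3.768e-4 mol.
Incident flux: 3.768e-4 / 0.942 = 4.000e-4 einstein.
Absorbed by unknown: 0.268 × 4.000e-4 = 1.072e-4 mol.
Φ(unknown) = 5.99e-5 / 1.072e-4 = 0.56.

Φ = 0.56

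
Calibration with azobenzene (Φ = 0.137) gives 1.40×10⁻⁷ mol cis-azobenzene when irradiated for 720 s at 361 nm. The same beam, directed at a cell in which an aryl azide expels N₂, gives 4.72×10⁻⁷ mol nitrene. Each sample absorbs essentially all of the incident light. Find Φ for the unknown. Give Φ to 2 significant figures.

Φ = 0.46

Photons absorbed by the actinometer: 1.40×10⁻⁷ / 0.137 = 1.022×10⁻⁶ mol.
Φ(unknown) = 4.72×10⁻⁷ / 1.022×10⁻⁶ = 0.46.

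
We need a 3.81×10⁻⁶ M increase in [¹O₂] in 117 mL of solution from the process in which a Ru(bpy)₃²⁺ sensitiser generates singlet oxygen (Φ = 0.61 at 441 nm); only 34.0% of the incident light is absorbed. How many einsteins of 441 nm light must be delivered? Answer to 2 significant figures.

2.1×10⁻⁶ einstein

Product: (3.81×10⁻⁶ M)(0.117 L) = 4.458×10⁻⁷ mol.
Photons that must be absorbed: 4.458×10⁻⁷ / 0.61 = 7.308×10⁻⁷ mol.
Incident photons needed: 7.308×10⁻⁷ / 0.340 = 2.149×10⁻⁶ mol.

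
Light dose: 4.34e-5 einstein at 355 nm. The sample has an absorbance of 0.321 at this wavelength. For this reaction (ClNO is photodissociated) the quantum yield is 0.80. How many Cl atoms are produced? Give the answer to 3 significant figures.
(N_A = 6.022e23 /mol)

Fraction absorbed: 1 − 10^(−0.321) = 0.5225.
Photons absorbed: 0.5225 × 4.34e-5 = 2.268e-5 mol.
Product: Φ × n_abs = 0.80 × 2.268e-5 = 1.814e-5 mol.
As a count: 1.814e-5 × 6.022e23 = 1.09e19.

1.09e19 atoms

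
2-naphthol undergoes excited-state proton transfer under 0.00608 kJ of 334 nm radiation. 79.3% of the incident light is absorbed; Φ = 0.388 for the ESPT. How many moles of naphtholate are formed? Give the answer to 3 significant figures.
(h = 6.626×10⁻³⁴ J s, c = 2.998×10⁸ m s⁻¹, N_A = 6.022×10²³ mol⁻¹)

Photon energy at 334 nm: hc/λ = (6.626×10⁻³⁴)(2.998×10⁸)/(334×10⁻⁹) = 5.948×10⁻¹⁹ J.
Incident energy: 0.00608 kJ = 6.08 J.
Photons incident: 6.08 / 5.948×10⁻¹⁹ = 1.022×10¹⁹, i.e. 1.022×10¹⁹/6.022×10²³ = 1.697×10⁻⁵ mol.
Photons absorbed: 0.793 × 1.697×10⁻⁵ = 1.346×10⁻⁵ mol.
Product: Φ × n_abs = 0.388 × 1.346×10⁻⁵ = 5.222×10⁻⁶ mol.

5.22×10⁻⁶ mol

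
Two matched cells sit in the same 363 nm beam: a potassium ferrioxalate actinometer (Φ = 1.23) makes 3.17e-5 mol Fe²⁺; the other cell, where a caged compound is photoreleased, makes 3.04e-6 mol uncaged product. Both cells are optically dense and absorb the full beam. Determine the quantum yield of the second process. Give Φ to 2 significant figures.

Φ = 0.12

Photons absorbed by the actinometer: 3.17e-5 / 1.23 = 2.577e-5 mol.
Φ(unknown) = 3.04e-6 / 2.577e-5 = 0.12.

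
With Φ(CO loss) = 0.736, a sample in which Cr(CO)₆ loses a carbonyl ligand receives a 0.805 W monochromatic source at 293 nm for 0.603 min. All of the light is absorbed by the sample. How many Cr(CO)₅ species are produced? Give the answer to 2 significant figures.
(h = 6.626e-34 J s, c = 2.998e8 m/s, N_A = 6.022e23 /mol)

Photon energy at 293 nm: hc/λ = (6.626e-34)(2.998e8)/(293e-9) = 6.780e-19 J.
Energy delivered: (0.805 W)(36.18 s) = 29.12 J.
Photons incident: 29.12 / 6.780e-19 = 4.295e19, i.e. 4.295e19/6.022e23 = 7.132e-5 mol.
Product: Φ × n_abs = 0.736 × 7.132e-5 = 5.249e-5 mol.
As a count: 5.249e-5 × 6.022e23 = 3.2e19.

3.2e19 species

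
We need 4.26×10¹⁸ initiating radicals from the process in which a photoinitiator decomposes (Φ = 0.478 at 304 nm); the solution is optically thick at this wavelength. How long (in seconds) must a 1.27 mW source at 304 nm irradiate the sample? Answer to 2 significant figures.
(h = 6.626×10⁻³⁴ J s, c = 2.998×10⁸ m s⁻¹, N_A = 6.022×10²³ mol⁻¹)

t ≈ 4600 s

Product: 4.26×10¹⁸ / 6.022×10²³ = 7.074×10⁻⁶ mol.
Photons that must be absorbed: 7.074×10⁻⁶ / 0.478 = 1.480×10⁻⁵ mol.
Photon energy: hc/λ = 6.534×10⁻¹⁹ J; per mole, 3.935×10⁵ J mol⁻¹.
Energy required: 1.480×10⁻⁵ × 3.935×10⁵ = 5.824 J.
Time: 5.824 J / 0.00127 W = 4600 s.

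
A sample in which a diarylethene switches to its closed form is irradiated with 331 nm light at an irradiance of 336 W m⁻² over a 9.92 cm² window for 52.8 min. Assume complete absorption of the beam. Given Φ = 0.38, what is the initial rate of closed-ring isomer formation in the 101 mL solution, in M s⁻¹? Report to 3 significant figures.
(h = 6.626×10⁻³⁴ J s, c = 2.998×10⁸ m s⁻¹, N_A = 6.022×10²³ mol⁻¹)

3.47×10⁻⁶ M s⁻¹

Photon energy at 331 nm: hc/λ = (6.626×10⁻³⁴)(2.998×10⁸)/(331×10⁻⁹) = 6.001×10⁻¹⁹ J.
Energy delivered: (336 W m⁻²)(9.92×10⁻⁴ m²)(3168 s) = 1056 J.
Photons incident: 1056 / 6.001×10⁻¹⁹ = 1.760×10²¹, i.e. 1.760×10²¹/6.022×10²³ = 0.002923 mol.
Product formed: 0.38 × 0.002923 = 0.001111 mol.
Rate: 0.001111 mol / (3168 s × 0.101 L) = 3.47×10⁻⁶ M s⁻¹.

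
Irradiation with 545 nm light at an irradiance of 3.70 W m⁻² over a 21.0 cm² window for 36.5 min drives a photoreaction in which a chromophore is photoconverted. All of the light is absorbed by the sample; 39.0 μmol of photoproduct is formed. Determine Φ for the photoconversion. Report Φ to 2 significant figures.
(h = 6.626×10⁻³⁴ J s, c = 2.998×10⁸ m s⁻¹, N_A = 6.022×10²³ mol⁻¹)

Product: 39.0 μmol = 3.90×10⁻⁵ mol.
Photon energy at 545 nm: hc/λ = (6.626×10⁻³⁴)(2.998×10⁸)/(545×10⁻⁹) = 3.645×10⁻¹⁹ J.
Energy delivered: (3.70 W m⁻²)(21.0×10⁻⁴ m²)(2190 s) = 17.02 J.
Photons incident: 17.02 / 3.645×10⁻¹⁹ = 4.669×10¹⁹, i.e. 4.669×10¹⁹/6.022×10²³ = 7.753×10⁻⁵ mol.
Φ = 3.90×10⁻⁵ mol / 7.753×10⁻⁵ mol photons = 0.50.

Φ = 0.50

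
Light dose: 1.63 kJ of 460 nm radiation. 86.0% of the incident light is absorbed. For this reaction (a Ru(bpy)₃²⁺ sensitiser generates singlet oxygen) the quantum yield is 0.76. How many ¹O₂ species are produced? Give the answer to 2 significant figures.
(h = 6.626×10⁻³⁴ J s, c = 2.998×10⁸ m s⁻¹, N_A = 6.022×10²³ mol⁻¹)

Photon energy at 460 nm: hc/λ = (6.626×10⁻³⁴)(2.998×10⁸)/(460×10⁻⁹) = 4.318×10⁻¹⁹ J.
Incident energy: 1.63 kJ = 1630 J.
Photons incident: 1630 / 4.318×10⁻¹⁹ = 3.775×10²¹, i.e. 3.775×10²¹/6.022×10²³ = 0.006269 mol.
Photons absorbed: 0.860 × 0.006269 = 0.005391 mol.
Product: Φ × n_abs = 0.76 × 0.005391 = 0.004097 mol.
As a count: 0.004097 × 6.022×10²³ = 2.5×10²¹.

2.5×10²¹ species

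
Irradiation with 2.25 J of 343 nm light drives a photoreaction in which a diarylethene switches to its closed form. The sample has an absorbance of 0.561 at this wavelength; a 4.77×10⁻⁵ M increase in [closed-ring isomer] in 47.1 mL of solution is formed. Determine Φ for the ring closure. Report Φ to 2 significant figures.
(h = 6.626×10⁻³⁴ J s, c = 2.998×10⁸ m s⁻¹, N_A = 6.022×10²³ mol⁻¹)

Product: (4.77×10⁻⁵ M)(0.0471 L) = 2.247×10⁻⁶ mol.
Photon energy at 343 nm: hc/λ = (6.626×10⁻³⁴)(2.998×10⁸)/(343×10⁻⁹) = 5.791×10⁻¹⁹ J.
Photons incident: 2.25 / 5.791×10⁻¹⁹ = 3.885×10¹⁸, i.e. 3.885×10¹⁸/6.022×10²³ = 6.451×10⁻⁶ mol.
Fraction absorbed: 1 − 10^(−0.561) = 0.7252.
Photons absorbed: 0.7252 × 6.451×10⁻⁶ = 4.678×10⁻⁶ mol.
Φ = 2.247×10⁻⁶ mol / 4.678×10⁻⁶ mol photons = 0.48.

Φ = 0.48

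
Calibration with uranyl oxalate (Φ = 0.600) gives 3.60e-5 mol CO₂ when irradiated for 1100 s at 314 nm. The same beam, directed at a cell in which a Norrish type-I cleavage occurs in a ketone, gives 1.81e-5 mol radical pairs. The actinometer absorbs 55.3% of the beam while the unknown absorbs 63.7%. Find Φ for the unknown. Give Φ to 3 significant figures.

Φ = 0.262

Photons absorbed by the actinometer: 3.60e-5 / 0.600 = 6.000e-5 mol.
Incident flux: 6.000e-5 / 0.553 = 1.085e-4 einstein.
Absorbed by unknown: 0.637 × 1.085e-4 = 6.911e-5 mol.
Φ(unknown) = 1.81e-5 / 6.911e-5 = 0.262.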